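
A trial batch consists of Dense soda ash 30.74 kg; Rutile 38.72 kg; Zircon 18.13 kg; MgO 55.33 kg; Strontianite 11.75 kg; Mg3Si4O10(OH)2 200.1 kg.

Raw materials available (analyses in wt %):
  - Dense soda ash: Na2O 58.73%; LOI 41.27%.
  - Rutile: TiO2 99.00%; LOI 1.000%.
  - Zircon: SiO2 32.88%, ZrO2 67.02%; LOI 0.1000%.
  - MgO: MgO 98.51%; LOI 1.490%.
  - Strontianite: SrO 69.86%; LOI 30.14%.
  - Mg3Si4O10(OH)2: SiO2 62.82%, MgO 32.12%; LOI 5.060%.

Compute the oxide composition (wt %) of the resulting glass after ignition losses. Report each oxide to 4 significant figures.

Intermediates appear rounded to four significant digits when written out. All internal work holds full float precision at each step; a single rounding finalizes each reported figure; derived quantities, including LOI, the totals, the yield, six oxide percentages, net glass mass, are computed from the weighed amounts on 327.2 kg of glass in full precision, exactly as shown in question or answer.
Mass of each oxide from the mix:
  SiO2: 18.13·0.3288 + 200.1·0.6282 = 131.7 kg
  TiO2: 38.72·0.9900 = 38.33 kg
  ZrO2: 18.13·0.6702 = 12.15 kg
  Na2O: 30.74·0.5873 = 18.05 kg
  MgO: 55.33·0.9851 + 200.1·0.3212 = 118.8 kg
  SrO: 11.75·0.6986 = 8.209 kg
LOI: 30.74·0.4127 + 38.72·0.01000 + 18.13·0.001000 + 55.33·0.01490 + 11.75·0.3014 + 200.1·0.05060 = 27.58 kg
batch − LOI leaves glass = 354.8 − 27.58 = 327.2 kg (consistent with Σ oxide mass)
percent by weight: oxide/glass ×100

Glass mass = 327.2 kg (batch 354.8 − LOI 27.58).
Composition: SiO2 40.24%, TiO2 11.72%, ZrO2 3.714%, Na2O 5.518%, MgO 36.30%, SrO 2.509%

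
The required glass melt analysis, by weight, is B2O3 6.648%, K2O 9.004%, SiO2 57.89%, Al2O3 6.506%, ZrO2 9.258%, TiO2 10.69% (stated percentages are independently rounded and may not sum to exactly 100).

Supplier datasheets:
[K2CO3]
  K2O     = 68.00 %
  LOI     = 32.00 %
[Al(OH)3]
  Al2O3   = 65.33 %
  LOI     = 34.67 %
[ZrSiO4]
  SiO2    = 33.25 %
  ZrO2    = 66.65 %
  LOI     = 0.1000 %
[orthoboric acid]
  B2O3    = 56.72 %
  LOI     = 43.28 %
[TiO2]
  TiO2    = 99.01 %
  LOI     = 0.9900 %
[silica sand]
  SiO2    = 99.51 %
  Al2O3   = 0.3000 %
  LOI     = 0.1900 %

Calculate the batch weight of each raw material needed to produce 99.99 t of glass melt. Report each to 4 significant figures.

Intermediates appear (rounded to four significant figures) across the worked steps — full precision is kept throughout. Each reported figure carries a single rounding — derived quantities are re-derived from the weighed amounts per 99.99 t of glass in exact precision (totals, the yield, glass mass, the six compositions, LOI) as given in the problem or answer text.
Per-oxide target masses for 99.99 t glass melt:
  B2O3: 6.648% × 99.99 = 6.647 t
  K2O: 9.004% × 99.99 = 9.003 t
  SiO2: 57.89% × 99.99 = 57.88 t
  Al2O3: 6.506% × 99.99 = 6.505 t
  ZrO2: 9.258% × 99.99 = 9.257 t
  TiO2: 10.69% × 99.99 = 10.69 t
Mass-balance tally per oxide per the reported batch figures, under the basis named above (target by target, the sums agree given rounding of the digits):
  B2O3: 11.72·0.5672 = 6.648 t (target 6.647 t)
  K2O: 13.24·0.6800 = 9.003 t (target 9.003 t)
  SiO2: 13.89·0.3325 + 53.53·0.9951 = 57.89 t (target 57.88 t)
  Al2O3: 9.712·0.6533 + 53.53·0.003000 = 6.505 t (target 6.505 t)
  ZrO2: 13.89·0.6665 = 9.258 t (target 9.257 t)
  TiO2: 10.80·0.9901 = 10.69 t (target 10.69 t)
Consistency of the glass mass: whole batch net of LOI = 99.99 t (oxide target masses add up to 99.99 t; with the basis standing at 99.99 t — deltas are rounding alone).
Batch total: Σ batch = 112.9 t; LOI removed, Σ of batch·LOI: 12.90 t; as yield: glass ÷ batch → 88.57%.

Batch per 99.99 t glass melt:
  K2CO3: 13.24 t
  Al(OH)3: 9.712 t
  ZrSiO4: 13.89 t
  orthoboric acid: 11.72 t
  TiO2: 10.80 t
  silica sand: 53.53 t
Total batch = 112.9 t; LOI loss = 12.90 t; yield = 88.57%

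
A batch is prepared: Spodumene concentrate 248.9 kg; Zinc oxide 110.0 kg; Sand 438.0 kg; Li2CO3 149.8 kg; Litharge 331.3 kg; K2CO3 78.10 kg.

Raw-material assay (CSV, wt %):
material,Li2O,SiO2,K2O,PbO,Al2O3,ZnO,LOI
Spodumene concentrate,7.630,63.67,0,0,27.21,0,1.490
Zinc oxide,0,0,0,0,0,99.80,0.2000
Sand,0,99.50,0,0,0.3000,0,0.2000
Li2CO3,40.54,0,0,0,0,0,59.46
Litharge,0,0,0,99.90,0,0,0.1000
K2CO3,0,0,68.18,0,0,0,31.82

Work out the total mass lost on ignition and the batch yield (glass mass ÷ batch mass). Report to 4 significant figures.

LOI loss = 119.1 kg; glass = 1237 kg; yield = 91.22%

Values along the way are displayed, rounded to 4 significant figures, alongside each step — every computation maintains full float precision from first step to last. Each reported result is rounded only once — derived quantities (ignition loss, six oxide percentages, the totals, yield, glass mass) are computed at exact precision from the weighed amounts per 1237 kg of glass, as quoted within question or answer.
Each material's LOI contribution:
  Spodumene concentrate: 248.9 × 0.01490 = 3.709 kg
  Zinc oxide: 110.0 × 0.002000 = 0.2200 kg
  Sand: 438.0 × 0.002000 = 0.8760 kg
  Li2CO3: 149.8 × 0.5946 = 89.07 kg
  Litharge: 331.3 × 0.001000 = 0.3313 kg
  K2CO3: 78.10 × 0.3182 = 24.85 kg
Total LOI = 119.1 kg
Glass = batch − LOI = 1356 − 119.1 = 1237 kg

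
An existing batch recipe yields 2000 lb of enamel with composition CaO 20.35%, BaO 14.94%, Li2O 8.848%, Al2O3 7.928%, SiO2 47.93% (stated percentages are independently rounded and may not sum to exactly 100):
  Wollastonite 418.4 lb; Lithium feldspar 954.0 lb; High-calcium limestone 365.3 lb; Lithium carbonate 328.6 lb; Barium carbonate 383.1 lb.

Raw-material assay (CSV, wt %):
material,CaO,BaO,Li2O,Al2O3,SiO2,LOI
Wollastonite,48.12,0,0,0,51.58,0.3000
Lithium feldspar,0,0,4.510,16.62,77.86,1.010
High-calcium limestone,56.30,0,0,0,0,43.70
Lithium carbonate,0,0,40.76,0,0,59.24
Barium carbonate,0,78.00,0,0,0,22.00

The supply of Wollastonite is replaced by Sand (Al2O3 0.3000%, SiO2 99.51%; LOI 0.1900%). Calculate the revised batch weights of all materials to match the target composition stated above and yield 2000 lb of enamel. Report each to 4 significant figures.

The intermediate values are printed (rounded to 4 significant figures) at each printed step; each numeric step runs at full float precision at every stage — each reported value takes exactly one rounding. Derived quantities, including LOI, the yield, net glass mass, totals, five oxide percentages, are carried from the batch weights on 2000 lb of glass in full float precision as quoted within the problem or answer text.
Target masses of each oxide per 2000 lb enamel:
  CaO: 20.35% × 2000 = 407.0 lb
  BaO: 14.94% × 2000 = 298.8 lb
  Li2O: 8.848% × 2000 = 177.0 lb
  Al2O3: 7.928% × 2000 = 158.6 lb
  SiO2: 47.93% × 2000 = 958.6 lb
A balance pass over the oxides, with the batch weights as given, under the basis named above (summed amounts equal target values within answer rounding):
  CaO: 722.9·0.5630 = 407.0 lb (target 407.0 lb)
  BaO: 383.1·0.7800 = 298.8 lb (target 298.8 lb)
  Li2O: 950.1·0.04510 + 329.0·0.4076 = 176.9 lb (target 177.0 lb)
  Al2O3: 220.0·0.003000 + 950.1·0.1662 = 158.6 lb (target 158.6 lb)
  SiO2: 220.0·0.9951 + 950.1·0.7786 = 958.7 lb (target 958.6 lb)
Mass balance on the glass: total batch − LOI = 2000 lb (per-oxide target masses sum to 2000 lb; with the basis standing at 2000 lb — differing by rounding only).
Adding the batch up: Σ batch = 2605 lb; Σ batch·LOI gives LOI loss = 605.1 lb; yield: glass divided by total = 76.77%.

Revised batch per 2000 lb enamel:
  Sand: 220.0 lb
  Lithium feldspar: 950.1 lb
  High-calcium limestone: 722.9 lb
  Lithium carbonate: 329.0 lb
  Barium carbonate: 383.1 lb
Total batch = 2605 lb; LOI loss = 605.1 lb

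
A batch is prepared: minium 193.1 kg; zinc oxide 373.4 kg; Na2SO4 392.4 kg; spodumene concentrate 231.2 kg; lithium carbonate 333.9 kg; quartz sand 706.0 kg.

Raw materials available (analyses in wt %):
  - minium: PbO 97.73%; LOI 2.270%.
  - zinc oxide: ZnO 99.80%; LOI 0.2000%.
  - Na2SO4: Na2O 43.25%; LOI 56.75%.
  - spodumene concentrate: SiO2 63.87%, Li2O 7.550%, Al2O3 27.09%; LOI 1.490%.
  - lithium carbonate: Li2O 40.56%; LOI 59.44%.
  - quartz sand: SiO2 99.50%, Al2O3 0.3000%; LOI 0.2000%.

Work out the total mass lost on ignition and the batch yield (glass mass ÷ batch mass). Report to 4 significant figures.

LOI loss = 431.1 kg; glass = 1799 kg; yield = 80.67%

Every computation holds full float precision through every step. The intermediate values are printed, with 4-significant-figure rounding, when written out. Each reported number includes exactly one rounding. The derived quantities (ignition loss, net glass mass, the yield, totals, six oxide percentages) are recomputed using the weight values per 1799 kg of glass at exact precision exactly as printed in either problem or answer.
LOI of each material in turn:
  minium: 193.1 × 0.02270 = 4.383 kg
  zinc oxide: 373.4 × 0.002000 = 0.7468 kg
  Na2SO4: 392.4 × 0.5675 = 222.7 kg
  spodumene concentrate: 231.2 × 0.01490 = 3.445 kg
  lithium carbonate: 333.9 × 0.5944 = 198.5 kg
  quartz sand: 706.0 × 0.002000 = 1.412 kg
Total LOI = 431.1 kg
Glass = batch − LOI = 2230 − 431.1 = 1799 kg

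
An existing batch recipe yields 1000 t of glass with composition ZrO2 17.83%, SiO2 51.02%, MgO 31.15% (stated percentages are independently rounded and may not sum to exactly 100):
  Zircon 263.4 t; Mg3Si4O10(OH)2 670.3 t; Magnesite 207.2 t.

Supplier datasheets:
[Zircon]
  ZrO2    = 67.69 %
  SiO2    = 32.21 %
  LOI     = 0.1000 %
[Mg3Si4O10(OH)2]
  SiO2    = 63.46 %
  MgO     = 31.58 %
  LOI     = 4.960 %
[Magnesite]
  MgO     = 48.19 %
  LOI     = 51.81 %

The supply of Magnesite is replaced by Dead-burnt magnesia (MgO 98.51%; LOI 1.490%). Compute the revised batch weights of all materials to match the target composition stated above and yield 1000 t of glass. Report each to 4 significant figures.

Every computation holds full float precision all the way through. Mid-chain values are displayed (rounded to 4 significant digits) within the worked lines — each reported value is rounded once only — all derived quantities, including yield, glass mass, the three compositions, the totals, ignition loss, are recomputed using the weight values at 1000 t of glass in full float precision, as set out in question or answer.
Oxide mass targets, per 1000 t glass:
  ZrO2: 17.83% × 1000 = 178.3 t
  SiO2: 51.02% × 1000 = 510.2 t
  MgO: 31.15% × 1000 = 311.5 t
Sums-versus-targets review on the weights just shown, under the basis named above (target by target, the sums agree given rounding of the digits):
  ZrO2: 263.4·0.6769 = 178.3 t (target 178.3 t)
  SiO2: 263.4·0.3221 + 670.3·0.6346 = 510.2 t (target 510.2 t)
  MgO: 670.3·0.3158 + 101.3·0.9851 = 311.5 t (target 311.5 t)
Glass-mass sanity pass: batch Σ − ignition loss = 1000 t (the Σ of target masses is 1000 t; versus the stated basis of 1000 t — gaps are rounding artifacts).
Batch grand total — Σ batch = 1035 t; Σ batch·LOI gives LOI loss = 35.02 t; as yield: glass ÷ batch → 96.62%.

Revised batch per 1000 t glass:
  Zircon: 263.4 t
  Mg3Si4O10(OH)2: 670.3 t
  Dead-burnt magnesia: 101.3 t
Total batch = 1035 t; LOI loss = 35.02 t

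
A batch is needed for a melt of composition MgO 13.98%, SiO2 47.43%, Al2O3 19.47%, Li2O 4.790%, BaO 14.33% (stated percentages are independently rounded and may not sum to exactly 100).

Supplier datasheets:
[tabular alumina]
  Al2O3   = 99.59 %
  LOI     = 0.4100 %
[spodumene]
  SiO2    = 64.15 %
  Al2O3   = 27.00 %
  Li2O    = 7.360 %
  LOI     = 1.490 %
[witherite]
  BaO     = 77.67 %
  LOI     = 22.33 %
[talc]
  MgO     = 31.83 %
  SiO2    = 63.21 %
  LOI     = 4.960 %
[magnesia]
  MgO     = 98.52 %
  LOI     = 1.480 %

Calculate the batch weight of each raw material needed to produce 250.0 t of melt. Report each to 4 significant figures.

Every computation holds full float precision through the solve. Working values are printed rounded off to 4 significant digits in the working. A single rounding yields every reported figure; the derived quantities are re-derived in exact precision (the five compositions, LOI, the yield, totals, glass mass) from the weighed amounts on 250.0 t of glass precisely as stated by the question or the answer.
The oxide mass targets at 250.0 t melt:
  MgO: 13.98% × 250.0 = 34.95 t
  SiO2: 47.43% × 250.0 = 118.6 t
  Al2O3: 19.47% × 250.0 = 48.68 t
  Li2O: 4.790% × 250.0 = 11.98 t
  BaO: 14.33% × 250.0 = 35.83 t
Checking each oxide sum working from each reported weight, relative to the basis at hand (every target is met by its sum within answer rounding):
  MgO: 22.47·0.3183 + 28.22·0.9852 = 34.95 t (target 34.95 t)
  SiO2: 162.7·0.6415 + 22.47·0.6321 = 118.6 t (target 118.6 t)
  Al2O3: 4.765·0.9959 + 162.7·0.2700 = 48.67 t (target 48.68 t)
  Li2O: 162.7·0.07360 = 11.97 t (target 11.98 t)
  BaO: 46.12·0.7767 = 35.82 t (target 35.83 t)
Glass mass check: net batch after ignition = 250.0 t (per-oxide target masses sum to 250.0 t; with the basis standing at 250.0 t — deltas are rounding alone).
Whole-batch sum: Σ batch = 264.3 t; ignition loss, Σ(batch × LOI) = 14.27 t; yield: glass divided by total = 94.60%.

Batch per 250.0 t melt:
  tabular alumina: 4.765 t
  spodumene: 162.7 t
  witherite: 46.12 t
  talc: 22.47 t
  magnesia: 28.22 t
Total batch = 264.3 t; LOI loss = 14.27 t; yield = 94.60%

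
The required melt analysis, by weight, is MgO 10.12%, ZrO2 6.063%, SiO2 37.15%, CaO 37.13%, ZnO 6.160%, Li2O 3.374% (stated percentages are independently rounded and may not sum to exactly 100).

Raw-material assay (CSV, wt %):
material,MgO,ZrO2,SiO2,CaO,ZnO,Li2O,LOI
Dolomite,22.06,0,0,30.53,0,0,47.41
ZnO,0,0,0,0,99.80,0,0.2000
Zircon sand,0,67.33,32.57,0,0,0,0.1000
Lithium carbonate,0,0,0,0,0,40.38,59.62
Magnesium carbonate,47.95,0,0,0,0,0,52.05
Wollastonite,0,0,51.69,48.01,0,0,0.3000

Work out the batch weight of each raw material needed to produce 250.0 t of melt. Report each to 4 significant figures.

Batch per 250.0 t melt:
  Dolomite: 43.80 t
  ZnO: 15.43 t
  Zircon sand: 22.51 t
  Lithium carbonate: 20.89 t
  Magnesium carbonate: 32.61 t
  Wollastonite: 165.5 t
Total batch = 300.7 t; LOI loss = 50.74 t; yield = 83.13%

All arithmetic runs at full precision at every stage. Values along the way are shown (rounded to 4 significant figures) in the printout; every reported value is rounded a single time. The derived quantities, which include glass mass, totals, six oxide percentages, the yield, LOI, are recomputed in full precision, as given in problem or answer, using the weight values on 250.0 t of glass.
Oxide mass targets, per 250.0 t melt:
  MgO: 10.12% × 250.0 = 25.30 t
  ZrO2: 6.063% × 250.0 = 15.16 t
  SiO2: 37.15% × 250.0 = 92.88 t
  CaO: 37.13% × 250.0 = 92.82 t
  ZnO: 6.160% × 250.0 = 15.40 t
  Li2O: 3.374% × 250.0 = 8.435 t
Oxide-by-oxide audit on the weights just shown, for the quoted basis mass (sum by sum, the targets are met modulo rounding of the values):
  MgO: 43.80·0.2206 + 32.61·0.4795 = 25.30 t (target 25.30 t)
  ZrO2: 22.51·0.6733 = 15.16 t (target 15.16 t)
  SiO2: 22.51·0.3257 + 165.5·0.5169 = 92.88 t (target 92.88 t)
  CaO: 43.80·0.3053 + 165.5·0.4801 = 92.83 t (target 92.82 t)
  ZnO: 15.43·0.9980 = 15.40 t (target 15.40 t)
  Li2O: 20.89·0.4038 = 8.435 t (target 8.435 t)
Glass-mass sanity pass: whole batch net of LOI = 250.0 t (targets for the oxides total 250.0 t; basis as stated: 250.0 t — deltas are rounding alone).
Total batch = Σ batch = 300.7 t; LOI removed, Σ of batch·LOI: 50.74 t; glass ÷ batch gives a yield of 83.13%.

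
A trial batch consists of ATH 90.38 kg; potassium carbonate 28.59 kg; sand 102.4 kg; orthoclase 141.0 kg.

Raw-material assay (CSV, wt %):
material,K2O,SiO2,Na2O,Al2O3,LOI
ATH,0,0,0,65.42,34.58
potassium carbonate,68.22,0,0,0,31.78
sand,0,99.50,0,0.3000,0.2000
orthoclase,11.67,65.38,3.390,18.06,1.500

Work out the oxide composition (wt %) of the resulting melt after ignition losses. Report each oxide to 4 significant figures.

The working math keeps full precision end to end; values along the way are displayed rounded off to 4 significant figures alongside each step; every reported value is rounded once only — derived quantities, which include LOI, totals, the four compositions, glass mass, the yield, are re-derived in full float precision, as written in problem or answer, from the batch weights on 319.7 kg of glass.
What the batch supplies per oxide:
  K2O: 28.59·0.6822 + 141.0·0.1167 = 35.96 kg
  SiO2: 102.4·0.9950 + 141.0·0.6538 = 194.1 kg
  Na2O: 141.0·0.03390 = 4.780 kg
  Al2O3: 90.38·0.6542 + 102.4·0.003000 + 141.0·0.1806 = 84.90 kg
LOI: 90.38·0.3458 + 28.59·0.3178 + 102.4·0.002000 + 141.0·0.01500 = 42.66 kg
batch − LOI leaves glass = 362.4 − 42.66 = 319.7 kg (= Σ oxide masses)
wt %: oxide over glass, times 100

Glass mass = 319.7 kg (batch 362.4 − LOI 42.66).
Composition: K2O 11.25%, SiO2 60.70%, Na2O 1.495%, Al2O3 26.55%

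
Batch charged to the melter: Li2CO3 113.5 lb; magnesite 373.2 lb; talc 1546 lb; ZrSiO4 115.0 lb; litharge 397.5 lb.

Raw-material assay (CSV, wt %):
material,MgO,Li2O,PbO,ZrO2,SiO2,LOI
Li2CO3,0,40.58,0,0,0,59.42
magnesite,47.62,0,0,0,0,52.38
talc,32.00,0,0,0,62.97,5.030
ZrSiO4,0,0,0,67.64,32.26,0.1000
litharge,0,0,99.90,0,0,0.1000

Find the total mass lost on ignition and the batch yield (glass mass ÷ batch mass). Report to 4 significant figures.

LOI loss = 341.2 lb; glass = 2204 lb; yield = 86.59%

All arithmetic maintains full precision in all steps. Mid-chain values appear (rounded to four significant digits) at each printed step. Exactly one rounding is applied to each reported value; the derived quantities, including the yield, ignition loss, glass mass, the five compositions, totals, are recomputed from the batch weights per 2204 lb of glass in full precision, exactly as printed in the problem or answer text.
Material-by-material LOI:
  Li2CO3: 113.5 × 0.5942 = 67.44 lb
  magnesite: 373.2 × 0.5238 = 195.5 lb
  talc: 1546 × 0.05030 = 77.76 lb
  ZrSiO4: 115.0 × 0.001000 = 0.1150 lb
  litharge: 397.5 × 0.001000 = 0.3975 lb
Total LOI = 341.2 lb
Glass = batch − LOI = 2545 − 341.2 = 2204 lb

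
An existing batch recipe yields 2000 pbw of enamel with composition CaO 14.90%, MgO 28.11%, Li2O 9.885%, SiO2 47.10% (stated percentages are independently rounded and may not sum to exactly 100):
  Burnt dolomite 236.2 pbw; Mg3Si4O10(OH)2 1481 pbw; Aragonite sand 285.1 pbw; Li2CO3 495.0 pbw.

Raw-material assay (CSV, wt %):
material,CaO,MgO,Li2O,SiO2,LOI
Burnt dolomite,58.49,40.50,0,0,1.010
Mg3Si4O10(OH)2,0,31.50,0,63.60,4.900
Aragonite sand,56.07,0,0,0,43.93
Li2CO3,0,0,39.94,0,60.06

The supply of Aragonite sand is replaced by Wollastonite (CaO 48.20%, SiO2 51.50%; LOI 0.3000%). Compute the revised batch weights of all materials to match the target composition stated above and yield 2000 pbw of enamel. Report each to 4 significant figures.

Revised batch per 2000 pbw enamel:
  Burnt dolomite: 354.6 pbw
  Mg3Si4O10(OH)2: 1329 pbw
  Wollastonite: 188.0 pbw
  Li2CO3: 495.0 pbw
Total batch = 2367 pbw; LOI loss = 366.6 pbw

All internal work runs at full float precision in all steps. Values along the way are shown, rounded to 4 significant figures, in the working; every reported number is rounded exactly once. All derived quantities are re-derived at exact precision (yield, ignition loss, totals, the four compositions, net glass mass) using the weight values on 2000 pbw of glass, as set out in the question or the answer.
Per-oxide target masses for 2000 pbw enamel:
  CaO: 14.90% × 2000 = 298.0 pbw
  MgO: 28.11% × 2000 = 562.2 pbw
  Li2O: 9.885% × 2000 = 197.7 pbw
  SiO2: 47.10% × 2000 = 942.0 pbw
Sums-versus-targets review on the weights just shown, relative to the basis at hand (summed amounts equal target values modulo rounding of the values):
  CaO: 354.6·0.5849 + 188.0·0.4820 = 298.0 pbw (target 298.0 pbw)
  MgO: 354.6·0.4050 + 1329·0.3150 = 562.2 pbw (target 562.2 pbw)
  Li2O: 495.0·0.3994 = 197.7 pbw (target 197.7 pbw)
  SiO2: 1329·0.6360 + 188.0·0.5150 = 942.1 pbw (target 942.0 pbw)
Glass-mass bookkeeping: batch total minus LOI = 2000 pbw (the targets, summed, come to 2000 pbw; the stated basis being 2000 pbw — rounding explains the deltas).
Summing the batch: Σ batch = 2367 pbw; LOI loss = Σ batch·LOI = 366.6 pbw; the yield ratio, glass ÷ batch: 84.51%.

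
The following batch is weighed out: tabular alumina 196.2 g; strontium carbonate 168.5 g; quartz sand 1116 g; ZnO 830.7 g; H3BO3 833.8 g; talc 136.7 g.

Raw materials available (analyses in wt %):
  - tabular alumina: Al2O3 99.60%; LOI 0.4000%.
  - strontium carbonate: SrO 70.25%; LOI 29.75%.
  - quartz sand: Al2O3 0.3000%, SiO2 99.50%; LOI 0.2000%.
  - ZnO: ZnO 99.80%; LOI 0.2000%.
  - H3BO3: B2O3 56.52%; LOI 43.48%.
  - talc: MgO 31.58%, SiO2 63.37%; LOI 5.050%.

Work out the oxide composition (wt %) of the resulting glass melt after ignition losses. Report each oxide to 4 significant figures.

Glass mass = 2858 g (batch 3282 − LOI 424.2).
Composition: SrO 4.142%, ZnO 29.01%, B2O3 16.49%, Al2O3 6.955%, MgO 1.511%, SiO2 41.89%

All internal work holds exact precision through every step — mid-chain values are displayed, rounded to 4 significant digits, within the worked lines. Exactly one rounding goes into every reported figure. Derived quantities (the yield, net glass mass, the totals, the six compositions, ignition loss) are re-derived in exact precision from the batch weights for 2858 g of glass as set out in the question or the answer.
Delivered oxide masses:
  SrO: 168.5·0.7025 = 118.4 g
  ZnO: 830.7·0.9980 = 829.0 g
  B2O3: 833.8·0.5652 = 471.3 g
  Al2O3: 196.2·0.9960 + 1116·0.003000 = 198.8 g
  MgO: 136.7·0.3158 = 43.17 g
  SiO2: 1116·0.9950 + 136.7·0.6337 = 1197 g
LOI: 196.2·0.004000 + 168.5·0.2975 + 1116·0.002000 + 830.7·0.002000 + 833.8·0.4348 + 136.7·0.05050 = 424.2 g
Resulting glass, batch − LOI: 3282 − 424.2 = 2858 g (consistent with Σ oxide mass)
percent by weight: oxide/glass ×100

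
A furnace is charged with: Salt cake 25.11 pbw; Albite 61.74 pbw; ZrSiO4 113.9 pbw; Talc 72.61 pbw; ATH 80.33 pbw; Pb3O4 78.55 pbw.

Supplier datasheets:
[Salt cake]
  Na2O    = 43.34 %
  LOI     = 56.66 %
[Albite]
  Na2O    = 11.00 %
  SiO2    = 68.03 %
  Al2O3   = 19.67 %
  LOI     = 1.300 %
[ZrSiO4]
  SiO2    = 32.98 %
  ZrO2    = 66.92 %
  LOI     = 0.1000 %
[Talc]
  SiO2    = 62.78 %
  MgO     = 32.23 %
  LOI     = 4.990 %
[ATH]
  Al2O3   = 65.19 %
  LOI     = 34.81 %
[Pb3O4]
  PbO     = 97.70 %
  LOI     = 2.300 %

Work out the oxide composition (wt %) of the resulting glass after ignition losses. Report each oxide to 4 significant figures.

Exact precision is held from start to finish; intermediates are shown (rounded to four significant digits) between the steps. Each reported value is rounded exactly once. All derived quantities are rebuilt from the batch weights for 383.7 pbw of glass at exact precision (six oxide percentages, the totals, yield, ignition loss, glass mass), as set out in problem or answer.
Oxide masses out of the charge:
  Na2O: 25.11·0.4334 + 61.74·0.1100 = 17.67 pbw
  SiO2: 61.74·0.6803 + 113.9·0.3298 + 72.61·0.6278 = 125.2 pbw
  Al2O3: 61.74·0.1967 + 80.33·0.6519 = 64.51 pbw
  ZrO2: 113.9·0.6692 = 76.22 pbw
  MgO: 72.61·0.3223 = 23.40 pbw
  PbO: 78.55·0.9770 = 76.74 pbw
LOI: 25.11·0.5666 + 61.74·0.01300 + 113.9·0.001000 + 72.61·0.04990 + 80.33·0.3481 + 78.55·0.02300 = 48.54 pbw
Glass mass = batch − LOI = 432.2 − 48.54 = 383.7 pbw (the oxide masses sum to this)
wt %: oxide over glass, times 100

Glass mass = 383.7 pbw (batch 432.2 − LOI 48.54).
Composition: Na2O 4.606%, SiO2 32.62%, Al2O3 16.81%, ZrO2 19.86%, MgO 6.099%, PbO 20.00%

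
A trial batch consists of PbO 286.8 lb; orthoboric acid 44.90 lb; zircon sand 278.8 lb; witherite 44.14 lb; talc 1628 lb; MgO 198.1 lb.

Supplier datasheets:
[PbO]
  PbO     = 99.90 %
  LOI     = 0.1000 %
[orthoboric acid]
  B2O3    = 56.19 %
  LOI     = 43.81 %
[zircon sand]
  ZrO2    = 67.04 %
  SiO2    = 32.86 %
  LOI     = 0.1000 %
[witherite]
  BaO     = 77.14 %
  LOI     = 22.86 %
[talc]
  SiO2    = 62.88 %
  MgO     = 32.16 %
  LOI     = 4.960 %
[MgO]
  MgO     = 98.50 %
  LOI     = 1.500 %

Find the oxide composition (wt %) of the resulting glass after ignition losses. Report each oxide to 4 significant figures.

Glass mass = 2367 lb (batch 2481 − LOI 114.0).
Composition: ZrO2 7.897%, SiO2 47.12%, PbO 12.11%, BaO 1.439%, B2O3 1.066%, MgO 30.37%

The intermediate values appear (rounded to four significant digits) at each printed step — exact precision is maintained at every stage; each reported value sees exactly one rounding. All derived quantities are re-derived at full precision (totals, LOI, yield, net glass mass, six oxide percentages) from the weighed amounts for 2367 lb of glass, as they appear in the problem or the answer.
Per-oxide mass from batch:
  ZrO2: 278.8·0.6704 = 186.9 lb
  SiO2: 278.8·0.3286 + 1628·0.6288 = 1115 lb
  PbO: 286.8·0.9990 = 286.5 lb
  BaO: 44.14·0.7714 = 34.05 lb
  B2O3: 44.90·0.5619 = 25.23 lb
  MgO: 1628·0.3216 + 198.1·0.9850 = 718.7 lb
LOI: 286.8·0.001000 + 44.90·0.4381 + 278.8·0.001000 + 44.14·0.2286 + 1628·0.04960 + 198.1·0.01500 = 114.0 lb
Glass mass = batch − LOI = 2481 − 114.0 = 2367 lb (= Σ oxide masses)
wt % = oxide mass / glass mass × 100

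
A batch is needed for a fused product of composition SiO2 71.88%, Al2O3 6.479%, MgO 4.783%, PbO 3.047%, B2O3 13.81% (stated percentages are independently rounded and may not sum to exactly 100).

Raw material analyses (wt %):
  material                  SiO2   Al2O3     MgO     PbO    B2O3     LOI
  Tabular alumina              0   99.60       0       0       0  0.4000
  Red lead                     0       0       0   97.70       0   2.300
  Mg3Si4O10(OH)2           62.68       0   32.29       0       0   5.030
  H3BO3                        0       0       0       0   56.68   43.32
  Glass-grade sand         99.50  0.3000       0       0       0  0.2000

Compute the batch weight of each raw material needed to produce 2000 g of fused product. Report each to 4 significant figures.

The whole derivation carries full float precision at each step — intermediates appear, rounded to four significant digits, between the steps; every reported value is rounded a single time. Derived quantities, which include net glass mass, LOI, five oxide percentages, the yield, totals, are re-derived at exact precision, precisely as stated by problem or answer, starting from the weights for 2000 g of glass.
Oxide-by-oxide targets in 2000 g fused product:
  SiO2: 71.88% × 2000 = 1438 g
  Al2O3: 6.479% × 2000 = 129.6 g
  MgO: 4.783% × 2000 = 95.66 g
  PbO: 3.047% × 2000 = 60.94 g
  B2O3: 13.81% × 2000 = 276.2 g
Sums-versus-targets review with the batch weights as given, per the basis as stated (each sum matches its target mass net of answer rounding effects):
  SiO2: 296.3·0.6268 + 1258·0.9950 = 1437 g (target 1438 g)
  Al2O3: 126.3·0.9960 + 1258·0.003000 = 129.6 g (target 129.6 g)
  MgO: 296.3·0.3229 = 95.68 g (target 95.66 g)
  PbO: 62.37·0.9770 = 60.94 g (target 60.94 g)
  B2O3: 487.3·0.5668 = 276.2 g (target 276.2 g)
Consistency of the glass mass: whole batch net of LOI = 2000 g (the Σ of target masses is 2000 g; stated basis 2000 g — rounding explains the deltas).
Adding the batch up: Σ batch = 2230 g; Σ batch·LOI gives LOI loss = 230.5 g; glass ÷ batch gives a yield of 89.67%.

Batch per 2000 g fused product:
  Tabular alumina: 126.3 g
  Red lead: 62.37 g
  Mg3Si4O10(OH)2: 296.3 g
  H3BO3: 487.3 g
  Glass-grade sand: 1258 g
Total batch = 2230 g; LOI loss = 230.5 g; yield = 89.67%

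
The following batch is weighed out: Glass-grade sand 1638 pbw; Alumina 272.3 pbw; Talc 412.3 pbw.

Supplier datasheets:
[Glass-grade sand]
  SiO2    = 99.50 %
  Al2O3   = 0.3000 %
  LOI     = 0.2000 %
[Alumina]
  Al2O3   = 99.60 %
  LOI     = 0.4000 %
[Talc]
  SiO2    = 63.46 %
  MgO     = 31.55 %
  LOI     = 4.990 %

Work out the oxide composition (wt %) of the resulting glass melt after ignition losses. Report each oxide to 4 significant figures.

Intermediates are printed rounded to 4 significant figures when written out — every computation maintains exact precision from start to finish. A single rounding produces each reported result — the derived quantities (the three compositions, LOI, yield, net glass mass, totals) are recomputed in full float precision from the weighed amounts per 2298 pbw of glass, as set out in the question or the answer.
Oxide masses out of the charge:
  SiO2: 1638·0.9950 + 412.3·0.6346 = 1891 pbw
  Al2O3: 1638·0.003000 + 272.3·0.9960 = 276.1 pbw
  MgO: 412.3·0.3155 = 130.1 pbw
LOI: 1638·0.002000 + 272.3·0.004000 + 412.3·0.04990 = 24.94 pbw
The glass mass, total less LOI, = 2323 − 24.94 = 2298 pbw (equal to the oxide-mass sum)
each wt % is 100 × oxide ÷ glass

Glass mass = 2298 pbw (batch 2323 − LOI 24.94).
Composition: SiO2 82.32%, Al2O3 12.02%, MgO 5.661%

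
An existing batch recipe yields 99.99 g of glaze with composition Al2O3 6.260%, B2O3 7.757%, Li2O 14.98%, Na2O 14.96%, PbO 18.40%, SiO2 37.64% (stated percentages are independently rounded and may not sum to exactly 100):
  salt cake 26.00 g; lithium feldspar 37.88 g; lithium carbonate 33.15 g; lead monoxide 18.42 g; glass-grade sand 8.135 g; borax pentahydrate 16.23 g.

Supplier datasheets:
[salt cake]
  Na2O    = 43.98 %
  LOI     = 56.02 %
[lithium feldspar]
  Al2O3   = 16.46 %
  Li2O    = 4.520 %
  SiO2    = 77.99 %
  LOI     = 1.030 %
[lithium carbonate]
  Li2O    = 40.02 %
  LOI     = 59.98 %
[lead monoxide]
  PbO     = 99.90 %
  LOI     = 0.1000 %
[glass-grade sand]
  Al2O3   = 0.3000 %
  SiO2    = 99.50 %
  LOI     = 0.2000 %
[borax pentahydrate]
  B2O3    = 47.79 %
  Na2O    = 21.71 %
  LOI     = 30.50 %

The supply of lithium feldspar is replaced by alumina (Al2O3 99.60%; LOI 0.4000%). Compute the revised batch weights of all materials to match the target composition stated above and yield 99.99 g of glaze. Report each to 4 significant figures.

Revised batch per 99.99 g glaze:
  salt cake: 26.00 g
  alumina: 6.171 g
  lithium carbonate: 37.43 g
  lead monoxide: 18.42 g
  glass-grade sand: 37.83 g
  borax pentahydrate: 16.23 g
Total batch = 142.1 g; LOI loss = 42.08 g

In-progress results are shown rounded to 4 significant digits within the worked lines — every computation carries full precision at each step — each reported figure undergoes a single rounding. The derived quantities are computed starting from the weights at 99.99 g of glass at full precision (yield, net glass mass, LOI, totals, the six compositions) as they appear in problem or answer.
Target oxide masses per 99.99 g glaze:
  Al2O3: 6.260% × 99.99 = 6.259 g
  B2O3: 7.757% × 99.99 = 7.756 g
  Li2O: 14.98% × 99.99 = 14.98 g
  Na2O: 14.96% × 99.99 = 14.96 g
  PbO: 18.40% × 99.99 = 18.40 g
  SiO2: 37.64% × 99.99 = 37.64 g
Per-oxide balance check applying the batch weights above, on the stated basis (target by target, the sums agree inside rounding margins):
  Al2O3: 6.171·0.9960 + 37.83·0.003000 = 6.260 g (target 6.259 g)
  B2O3: 16.23·0.4779 = 7.756 g (target 7.756 g)
  Li2O: 37.43·0.4002 = 14.98 g (target 14.98 g)
  Na2O: 26.00·0.4398 + 16.23·0.2171 = 14.96 g (target 14.96 g)
  PbO: 18.42·0.9990 = 18.40 g (target 18.40 g)
  SiO2: 37.83·0.9950 = 37.64 g (target 37.64 g)
Glass-mass closure: the batch minus its LOI: 100.0 g (oxide target masses add up to 99.99 g; against the stated basis, 99.99 g — any gap is answer rounding).
Summing the batch: Σ batch = 142.1 g; Σ batch·LOI gives LOI loss = 42.08 g; yield = glass ÷ total batch = 70.38%.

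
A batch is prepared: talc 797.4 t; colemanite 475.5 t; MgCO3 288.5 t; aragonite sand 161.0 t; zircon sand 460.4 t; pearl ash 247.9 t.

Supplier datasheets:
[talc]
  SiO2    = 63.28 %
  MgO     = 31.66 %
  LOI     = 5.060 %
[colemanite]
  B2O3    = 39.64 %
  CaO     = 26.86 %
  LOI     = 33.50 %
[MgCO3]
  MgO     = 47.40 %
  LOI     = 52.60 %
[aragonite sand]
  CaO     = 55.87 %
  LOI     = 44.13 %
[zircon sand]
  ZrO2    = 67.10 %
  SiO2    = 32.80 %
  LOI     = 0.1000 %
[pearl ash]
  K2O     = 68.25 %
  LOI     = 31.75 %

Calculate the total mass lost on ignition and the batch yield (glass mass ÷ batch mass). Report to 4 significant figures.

Values along the way are printed rounded to four significant figures at each printed step. Every computation keeps exact precision from start to finish. Every reported figure is rounded exactly once; derived quantities, including ignition loss, glass mass, the totals, the six compositions, the yield, are recomputed from the batch weights for 1929 t of glass at full precision, exactly as printed in question or answer.
Ignition loss by material:
  talc: 797.4 × 0.05060 = 40.35 t
  colemanite: 475.5 × 0.3350 = 159.3 t
  MgCO3: 288.5 × 0.5260 = 151.8 t
  aragonite sand: 161.0 × 0.4413 = 71.05 t
  zircon sand: 460.4 × 0.001000 = 0.4604 t
  pearl ash: 247.9 × 0.3175 = 78.71 t
Total LOI = 501.6 t
Glass = batch − LOI = 2431 − 501.6 = 1929 t

LOI loss = 501.6 t; glass = 1929 t; yield = 79.36%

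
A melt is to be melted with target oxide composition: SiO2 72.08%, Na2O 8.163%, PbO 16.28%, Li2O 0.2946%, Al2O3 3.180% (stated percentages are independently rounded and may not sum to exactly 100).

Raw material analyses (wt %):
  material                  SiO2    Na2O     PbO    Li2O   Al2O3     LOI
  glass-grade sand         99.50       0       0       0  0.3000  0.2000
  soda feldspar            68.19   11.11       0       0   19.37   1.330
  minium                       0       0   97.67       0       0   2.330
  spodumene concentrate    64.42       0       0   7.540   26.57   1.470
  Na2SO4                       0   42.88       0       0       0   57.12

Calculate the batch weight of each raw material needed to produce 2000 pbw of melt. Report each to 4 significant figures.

Batch per 2000 pbw melt:
  glass-grade sand: 1260 pbw
  soda feldspar: 201.6 pbw
  minium: 333.4 pbw
  spodumene concentrate: 78.14 pbw
  Na2SO4: 328.5 pbw
Total batch = 2202 pbw; LOI loss = 201.8 pbw; yield = 90.84%

Values along the way are printed rounded to 4 significant figures alongside each step — all arithmetic maintains full precision through every step; every reported result is rounded only once. All derived quantities are computed starting from the weights on 2000 pbw of glass in full float precision (five oxide percentages, glass mass, ignition loss, the yield, totals), as written in the problem or answer text.
The oxide mass targets at 2000 pbw melt:
  SiO2: 72.08% × 2000 = 1442 pbw
  Na2O: 8.163% × 2000 = 163.3 pbw
  PbO: 16.28% × 2000 = 325.6 pbw
  Li2O: 0.2946% × 2000 = 5.892 pbw
  Al2O3: 3.180% × 2000 = 63.60 pbw
Sums-versus-targets review using the reported weights, versus the basis set out (every target is met by its sum net of answer rounding effects):
  SiO2: 1260·0.9950 + 201.6·0.6819 + 78.14·0.6442 = 1442 pbw (target 1442 pbw)
  Na2O: 201.6·0.1111 + 328.5·0.4288 = 163.3 pbw (target 163.3 pbw)
  PbO: 333.4·0.9767 = 325.6 pbw (target 325.6 pbw)
  Li2O: 78.14·0.07540 = 5.892 pbw (target 5.892 pbw)
  Al2O3: 1260·0.003000 + 201.6·0.1937 + 78.14·0.2657 = 63.59 pbw (target 63.60 pbw)
Auditing the glass mass value: net batch after ignition = 2000 pbw (per-oxide target masses sum to 2000 pbw; against the stated basis, 2000 pbw — differing by rounding only).
Summing the batch: Σ batch = 2202 pbw; LOI removed, Σ of batch·LOI: 201.8 pbw; yield: glass divided by total = 90.84%.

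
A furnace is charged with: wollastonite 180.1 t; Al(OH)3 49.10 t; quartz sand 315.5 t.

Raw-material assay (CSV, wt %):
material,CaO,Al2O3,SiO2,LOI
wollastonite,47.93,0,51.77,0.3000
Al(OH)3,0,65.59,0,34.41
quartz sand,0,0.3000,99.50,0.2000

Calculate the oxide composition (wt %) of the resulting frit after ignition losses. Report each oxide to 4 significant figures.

The intermediate values are printed, rounded to 4 significant figures, across the worked steps — each numeric step carries full float precision at every stage — each reported result is rounded just once. Derived quantities, including glass mass, three oxide percentages, totals, LOI, the yield, are re-derived using the weight values at 526.6 t of glass in exact precision precisely as stated by the question or the answer.
Mass of each oxide from the mix:
  CaO: 180.1·0.4793 = 86.32 t
  Al2O3: 49.10·0.6559 + 315.5·0.003000 = 33.15 t
  SiO2: 180.1·0.5177 + 315.5·0.9950 = 407.2 t
LOI: 180.1·0.003000 + 49.10·0.3441 + 315.5·0.002000 = 18.07 t
batch − LOI leaves glass = 544.7 − 18.07 = 526.6 t (the oxide masses sum to this)
each wt % is 100 × oxide ÷ glass

Glass mass = 526.6 t (batch 544.7 − LOI 18.07).
Composition: CaO 16.39%, Al2O3 6.295%, SiO2 77.31%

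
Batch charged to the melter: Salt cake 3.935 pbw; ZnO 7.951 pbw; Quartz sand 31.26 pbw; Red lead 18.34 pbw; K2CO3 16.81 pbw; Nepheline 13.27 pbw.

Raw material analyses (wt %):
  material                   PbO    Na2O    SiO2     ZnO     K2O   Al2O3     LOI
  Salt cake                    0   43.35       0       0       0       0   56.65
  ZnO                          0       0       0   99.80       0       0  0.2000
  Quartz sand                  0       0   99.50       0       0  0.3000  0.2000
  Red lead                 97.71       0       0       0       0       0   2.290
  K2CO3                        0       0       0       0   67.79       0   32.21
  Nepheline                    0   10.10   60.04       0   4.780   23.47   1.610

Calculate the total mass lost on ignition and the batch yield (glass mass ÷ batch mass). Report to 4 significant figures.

LOI loss = 8.356 pbw; glass = 83.21 pbw; yield = 90.87%

All internal work maintains full float precision at all times. Intermediates are shown, with 4-significant-digit rounding, alongside each step; each reported number carries a single rounding — derived quantities are computed using the weight values per 83.21 pbw of glass in exact precision (net glass mass, six oxide percentages, the totals, yield, LOI), as written in the problem or the answer.
LOI of each material in turn:
  Salt cake: 3.935 × 0.5665 = 2.229 pbw
  ZnO: 7.951 × 0.002000 = 0.01590 pbw
  Quartz sand: 31.26 × 0.002000 = 0.06252 pbw
  Red lead: 18.34 × 0.02290 = 0.4200 pbw
  K2CO3: 16.81 × 0.3221 = 5.415 pbw
  Nepheline: 13.27 × 0.01610 = 0.2136 pbw
Total LOI = 8.356 pbw
Glass = batch − LOI = 91.57 − 8.356 = 83.21 pbw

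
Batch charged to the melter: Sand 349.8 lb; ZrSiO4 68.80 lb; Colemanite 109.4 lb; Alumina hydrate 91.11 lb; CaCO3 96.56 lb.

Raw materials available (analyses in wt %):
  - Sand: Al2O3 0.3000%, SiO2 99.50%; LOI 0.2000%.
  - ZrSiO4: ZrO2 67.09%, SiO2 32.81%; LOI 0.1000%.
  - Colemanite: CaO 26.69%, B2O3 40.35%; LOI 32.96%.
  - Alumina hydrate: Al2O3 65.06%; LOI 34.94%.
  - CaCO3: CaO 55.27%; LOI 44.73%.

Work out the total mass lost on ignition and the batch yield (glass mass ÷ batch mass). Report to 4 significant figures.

Mid-chain values are printed rounded to 4 significant digits when written out; full precision is kept from start to finish — each reported result is rounded a single time. All derived quantities, which include glass mass, the five compositions, the totals, the yield, LOI, are recomputed at full float precision, as written in the problem or answer text, using the weight values on 603.8 lb of glass.
Each material's LOI contribution:
  Sand: 349.8 × 0.002000 = 0.6996 lb
  ZrSiO4: 68.80 × 0.001000 = 0.06880 lb
  Colemanite: 109.4 × 0.3296 = 36.06 lb
  Alumina hydrate: 91.11 × 0.3494 = 31.83 lb
  CaCO3: 96.56 × 0.4473 = 43.19 lb
Total LOI = 111.9 lb
Glass = batch − LOI = 715.7 − 111.9 = 603.8 lb

LOI loss = 111.9 lb; glass = 603.8 lb; yield = 84.37%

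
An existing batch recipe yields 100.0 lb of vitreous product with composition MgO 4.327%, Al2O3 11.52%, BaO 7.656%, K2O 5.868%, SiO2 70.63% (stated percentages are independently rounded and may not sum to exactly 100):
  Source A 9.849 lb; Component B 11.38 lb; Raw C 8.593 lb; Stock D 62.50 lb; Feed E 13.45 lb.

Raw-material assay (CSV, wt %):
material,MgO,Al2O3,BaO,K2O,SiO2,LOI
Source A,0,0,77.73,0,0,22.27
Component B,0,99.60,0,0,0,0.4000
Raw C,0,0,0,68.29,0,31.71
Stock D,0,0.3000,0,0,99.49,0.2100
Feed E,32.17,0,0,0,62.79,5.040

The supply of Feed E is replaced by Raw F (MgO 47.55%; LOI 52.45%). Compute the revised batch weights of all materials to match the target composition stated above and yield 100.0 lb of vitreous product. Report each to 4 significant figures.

Revised batch per 100.0 lb vitreous product:
  Source A: 9.849 lb
  Component B: 11.35 lb
  Raw C: 8.593 lb
  Stock D: 70.99 lb
  Raw F: 9.100 lb
Total batch = 109.9 lb; LOI loss = 9.886 lb

Every computation holds exact precision through the solve; values along the way are printed, rounded to 4 significant figures, in the printout; each reported number is rounded just once — the derived quantities are computed in full precision (the five compositions, yield, ignition loss, the totals, glass mass) from the batch weights for 100.0 lb of glass, as written in question or answer.
Oxide-by-oxide targets in 100.0 lb vitreous product:
  MgO: 4.327% × 100.0 = 4.327 lb
  Al2O3: 11.52% × 100.0 = 11.52 lb
  BaO: 7.656% × 100.0 = 7.656 lb
  K2O: 5.868% × 100.0 = 5.868 lb
  SiO2: 70.63% × 100.0 = 70.63 lb
Balance tally, oxide-wise, per the reported batch figures, per the basis as stated (every target is met by its sum given rounding of the digits):
  MgO: 9.100·0.4755 = 4.327 lb (target 4.327 lb)
  Al2O3: 11.35·0.9960 + 70.99·0.003000 = 11.52 lb (target 11.52 lb)
  BaO: 9.849·0.7773 = 7.656 lb (target 7.656 lb)
  K2O: 8.593·0.6829 = 5.868 lb (target 5.868 lb)
  SiO2: 70.99·0.9949 = 70.63 lb (target 70.63 lb)
Consistency of the glass mass: net batch after ignition = 100.0 lb (the targets, summed, come to 100.0 lb; stated basis 100.0 lb — rounding explains the deltas).
Batch total: Σ batch = 109.9 lb; ignition loss, Σ(batch × LOI) = 9.886 lb; yield = glass ÷ total batch = 91.00%.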